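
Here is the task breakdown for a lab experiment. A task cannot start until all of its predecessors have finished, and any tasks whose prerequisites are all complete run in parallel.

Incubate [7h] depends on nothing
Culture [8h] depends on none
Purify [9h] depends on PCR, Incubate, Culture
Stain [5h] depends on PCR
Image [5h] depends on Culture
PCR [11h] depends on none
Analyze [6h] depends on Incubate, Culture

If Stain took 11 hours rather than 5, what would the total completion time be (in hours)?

22

As given, the longest chain is PCR→Purify = 11+9 = 20, so the finish is 20 hours.
Stain has 4 hours of float (longest path through it is 16).
New critical path: PCR→Stain = 11+11 = 22 ⇒ 22 hours.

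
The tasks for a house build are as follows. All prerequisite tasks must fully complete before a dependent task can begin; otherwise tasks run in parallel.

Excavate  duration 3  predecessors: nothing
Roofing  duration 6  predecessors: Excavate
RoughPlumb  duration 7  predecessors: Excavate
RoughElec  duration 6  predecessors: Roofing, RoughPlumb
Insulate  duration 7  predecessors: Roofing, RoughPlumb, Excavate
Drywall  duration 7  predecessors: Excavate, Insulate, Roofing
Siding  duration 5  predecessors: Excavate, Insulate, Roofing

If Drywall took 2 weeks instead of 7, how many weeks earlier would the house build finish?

The binding path is Excavate→RoughPlumb→Insulate→Drywall = 3+7+7+7 = 24; finish at 24 weeks.
Drywall is on the critical path; changing it to 2 makes that path 19 weeks.
New critical path: Excavate→RoughPlumb→Insulate→Siding = 3+7+7+5 = 22 ⇒ 22 weeks.
Change in finish: 22 − 24 = -2 weeks.

2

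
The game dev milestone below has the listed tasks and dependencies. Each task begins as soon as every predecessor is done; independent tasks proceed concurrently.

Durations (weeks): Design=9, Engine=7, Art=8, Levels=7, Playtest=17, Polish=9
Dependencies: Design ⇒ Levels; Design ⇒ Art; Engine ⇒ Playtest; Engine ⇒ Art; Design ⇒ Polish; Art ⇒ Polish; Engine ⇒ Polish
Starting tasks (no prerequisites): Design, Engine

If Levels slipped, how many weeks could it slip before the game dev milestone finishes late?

10

The longest chain is Design→Art→Polish = 9+8+9 = 26; overall finish 26 weeks.
Levels finishes as early as 16 and must finish by 26.
So Levels can slip 26 − 16 = 10 weeks.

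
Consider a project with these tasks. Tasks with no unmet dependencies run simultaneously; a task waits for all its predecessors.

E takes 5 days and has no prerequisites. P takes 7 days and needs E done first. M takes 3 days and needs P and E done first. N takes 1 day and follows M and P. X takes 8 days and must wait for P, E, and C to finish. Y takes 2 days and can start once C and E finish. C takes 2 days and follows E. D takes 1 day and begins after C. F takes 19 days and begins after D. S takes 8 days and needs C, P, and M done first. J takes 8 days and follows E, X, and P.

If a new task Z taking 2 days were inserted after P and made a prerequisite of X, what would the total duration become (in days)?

Originally the schedule takes 28 days.
With Z inserted, X now waits for max(P, E, C, Z).
New critical path: E→P→Z→X→J = 5+7+2+8+8 = 30 ⇒ 30 days.

30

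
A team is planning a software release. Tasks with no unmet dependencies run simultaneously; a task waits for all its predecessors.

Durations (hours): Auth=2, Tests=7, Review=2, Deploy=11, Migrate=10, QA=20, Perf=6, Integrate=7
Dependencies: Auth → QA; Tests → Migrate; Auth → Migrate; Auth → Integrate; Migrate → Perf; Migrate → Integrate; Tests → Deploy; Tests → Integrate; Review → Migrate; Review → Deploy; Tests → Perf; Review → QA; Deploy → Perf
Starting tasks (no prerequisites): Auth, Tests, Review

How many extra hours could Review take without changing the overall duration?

Critical path: Tests→Deploy→Perf = 7+11+6 = 24, so the finish is 24 hours.
The longest chain containing Review totals 22 hours.
Float = 24 − 22 = 2.

2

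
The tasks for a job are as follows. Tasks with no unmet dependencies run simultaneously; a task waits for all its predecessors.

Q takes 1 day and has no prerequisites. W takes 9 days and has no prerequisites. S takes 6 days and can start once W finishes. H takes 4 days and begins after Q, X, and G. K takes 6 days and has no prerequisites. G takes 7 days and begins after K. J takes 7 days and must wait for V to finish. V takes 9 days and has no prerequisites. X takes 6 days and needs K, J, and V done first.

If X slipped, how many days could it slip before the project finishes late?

0

Critical path: V→J→X→H = 9+7+6+4 = 26, so the finish is 26 days.
The longest chain containing X totals 26 days.
Slack of X = 16 − 16 = 0 days.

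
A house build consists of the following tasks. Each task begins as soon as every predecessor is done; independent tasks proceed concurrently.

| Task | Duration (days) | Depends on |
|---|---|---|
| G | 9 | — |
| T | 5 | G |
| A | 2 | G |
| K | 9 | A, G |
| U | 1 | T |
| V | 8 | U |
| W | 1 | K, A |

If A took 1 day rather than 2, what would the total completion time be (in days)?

Critical path before the change: G→T→U→V = 9+5+1+8 = 23 giving 23 days.
A is off the critical path — its longest chain is 21 days, giving 2 of slack.
That remains the longest chain; total 23 days.

23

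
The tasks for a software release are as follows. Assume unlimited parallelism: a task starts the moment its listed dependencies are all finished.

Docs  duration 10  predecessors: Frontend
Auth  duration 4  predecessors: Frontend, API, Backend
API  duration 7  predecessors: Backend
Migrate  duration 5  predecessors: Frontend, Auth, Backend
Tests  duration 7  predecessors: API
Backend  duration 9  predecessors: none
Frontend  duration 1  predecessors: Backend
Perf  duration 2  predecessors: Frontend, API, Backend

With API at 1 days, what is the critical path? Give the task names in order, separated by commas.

Backend, Frontend, Docs

Actual critical path: Backend→API→Auth→Migrate = 9+7+4+5 = 25 ⇒ 25 days.
API lies on that path, so at 1 day the path becomes 19 days.
Now Backend→Frontend→Docs = 9+1+10 = 20 is longest, so the finish becomes 20 days.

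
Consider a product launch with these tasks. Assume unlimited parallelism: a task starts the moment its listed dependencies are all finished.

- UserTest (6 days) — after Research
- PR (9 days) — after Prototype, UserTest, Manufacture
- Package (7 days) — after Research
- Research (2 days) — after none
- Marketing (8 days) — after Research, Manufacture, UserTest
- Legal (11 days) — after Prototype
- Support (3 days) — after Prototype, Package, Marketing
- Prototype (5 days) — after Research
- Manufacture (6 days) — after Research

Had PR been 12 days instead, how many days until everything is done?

20

Actual critical path: Research→UserTest→Marketing→Support = 2+6+8+3 = 19 ⇒ 19 days.
The longest path through PR is only 17 days, so PR has float 2.
The binding chain switches to Research→UserTest→PR = 2+6+12 = 20; finish 20 days.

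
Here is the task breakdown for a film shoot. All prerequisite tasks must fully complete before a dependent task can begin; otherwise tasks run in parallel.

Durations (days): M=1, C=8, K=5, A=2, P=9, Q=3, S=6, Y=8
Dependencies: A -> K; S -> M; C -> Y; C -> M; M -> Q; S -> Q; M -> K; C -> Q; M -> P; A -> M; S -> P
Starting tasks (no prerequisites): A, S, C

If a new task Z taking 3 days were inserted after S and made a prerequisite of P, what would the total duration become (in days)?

Originally the project takes 18 days.
With Z inserted, P now waits for max(S, M, Z).
New critical path: S→Z→P = 6+3+9 = 18 ⇒ 18 days.

18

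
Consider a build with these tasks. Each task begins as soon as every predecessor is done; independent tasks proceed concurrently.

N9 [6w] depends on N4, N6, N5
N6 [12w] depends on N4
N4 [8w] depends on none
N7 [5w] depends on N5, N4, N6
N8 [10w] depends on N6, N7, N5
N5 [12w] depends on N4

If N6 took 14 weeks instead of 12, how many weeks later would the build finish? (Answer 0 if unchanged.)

Critical path before the change: N4→N6→N7→N8 = 8+12+5+10 = 35 giving 35 weeks.
N6 lies on that path, so at 14 weeks the path becomes 37 weeks.
The critical path is still N4→N6→N7→N8; finish is now 37 weeks.
Change in finish: 37 − 35 = +2 weeks.

2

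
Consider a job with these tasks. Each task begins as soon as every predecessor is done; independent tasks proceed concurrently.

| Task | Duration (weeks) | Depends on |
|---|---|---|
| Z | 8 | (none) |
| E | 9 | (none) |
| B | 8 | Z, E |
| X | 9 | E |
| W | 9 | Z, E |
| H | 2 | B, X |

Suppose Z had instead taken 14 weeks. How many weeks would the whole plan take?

24

Actual critical path: E→X→H = 9+9+2 = 20 ⇒ 20 weeks.
Z is off the critical path — its longest chain is 18 weeks, giving 2 of slack.
New critical path: Z→B→H = 14+8+2 = 24 ⇒ 24 weeks.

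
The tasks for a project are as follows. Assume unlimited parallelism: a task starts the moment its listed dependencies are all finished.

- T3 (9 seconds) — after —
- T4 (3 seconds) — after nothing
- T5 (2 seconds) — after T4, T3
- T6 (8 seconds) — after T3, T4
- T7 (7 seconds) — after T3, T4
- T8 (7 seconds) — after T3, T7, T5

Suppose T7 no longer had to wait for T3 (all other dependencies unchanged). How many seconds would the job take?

With the dependency in place, T3→T7→T8 = 9+7+7 = 23 sets the finish at 23 seconds.
Without T3→T7, T7's earliest start moves from 9 to 3.
New critical path: T3→T5→T8 = 9+2+7 = 18 ⇒ 18 seconds.

18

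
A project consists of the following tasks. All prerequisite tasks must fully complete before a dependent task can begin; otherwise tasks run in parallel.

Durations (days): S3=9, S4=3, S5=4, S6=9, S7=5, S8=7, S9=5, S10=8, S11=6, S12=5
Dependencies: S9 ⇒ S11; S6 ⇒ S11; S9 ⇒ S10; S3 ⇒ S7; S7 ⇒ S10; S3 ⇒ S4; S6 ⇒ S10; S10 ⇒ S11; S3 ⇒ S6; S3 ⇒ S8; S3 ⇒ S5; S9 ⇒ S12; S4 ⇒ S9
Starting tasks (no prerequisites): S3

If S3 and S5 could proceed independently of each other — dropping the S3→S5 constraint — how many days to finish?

32

Before: longest chain S3→S6→S10→S11 = 9+9+8+6 = 32, finish 32.
Without S3→S5, S5's earliest start moves from 9 to 0.
The longest chain is now S3→S6→S10→S11 = 9+9+8+6 = 32, so the project takes 32 days.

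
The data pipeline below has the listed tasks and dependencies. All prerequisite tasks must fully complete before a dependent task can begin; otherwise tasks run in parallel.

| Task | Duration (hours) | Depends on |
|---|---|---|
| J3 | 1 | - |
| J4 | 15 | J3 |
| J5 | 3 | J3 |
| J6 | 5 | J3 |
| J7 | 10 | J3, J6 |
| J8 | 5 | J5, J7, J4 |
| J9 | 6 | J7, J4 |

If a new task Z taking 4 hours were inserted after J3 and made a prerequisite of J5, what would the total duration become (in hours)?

22

Originally the job takes 22 hours.
With Z inserted, J5 now waits for max(J3, Z).
New critical path: J3→J4→J9 = 1+15+6 = 22 ⇒ 22 hours.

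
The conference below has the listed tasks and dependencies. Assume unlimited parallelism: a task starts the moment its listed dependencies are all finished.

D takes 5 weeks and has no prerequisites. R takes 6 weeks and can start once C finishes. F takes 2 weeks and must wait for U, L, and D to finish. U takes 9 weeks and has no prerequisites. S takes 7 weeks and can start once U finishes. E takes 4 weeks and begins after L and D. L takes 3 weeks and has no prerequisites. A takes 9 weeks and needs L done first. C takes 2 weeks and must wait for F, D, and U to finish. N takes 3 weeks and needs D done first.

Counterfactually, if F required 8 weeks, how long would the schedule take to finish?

25

Critical path before the change: U→F→C→R = 9+2+2+6 = 19 giving 19 weeks.
Since F is critical, the +6 change carries straight to that chain (now 25 weeks).
No other chain overtakes it, so the finish is 25 weeks.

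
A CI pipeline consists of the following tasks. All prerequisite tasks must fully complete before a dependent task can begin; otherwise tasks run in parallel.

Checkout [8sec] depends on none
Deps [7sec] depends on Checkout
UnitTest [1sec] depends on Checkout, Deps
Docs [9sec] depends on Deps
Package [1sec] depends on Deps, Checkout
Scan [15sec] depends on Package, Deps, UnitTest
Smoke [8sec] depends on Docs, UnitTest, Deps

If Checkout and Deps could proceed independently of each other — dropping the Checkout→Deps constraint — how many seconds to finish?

24

Original critical path: Checkout→Deps→Docs→Smoke = 8+7+9+8 = 32 ⇒ 32 seconds.
Without Checkout→Deps, Deps's earliest start moves from 8 to 0.
New critical path: Checkout→UnitTest→Scan = 8+1+15 = 24 ⇒ 24 seconds.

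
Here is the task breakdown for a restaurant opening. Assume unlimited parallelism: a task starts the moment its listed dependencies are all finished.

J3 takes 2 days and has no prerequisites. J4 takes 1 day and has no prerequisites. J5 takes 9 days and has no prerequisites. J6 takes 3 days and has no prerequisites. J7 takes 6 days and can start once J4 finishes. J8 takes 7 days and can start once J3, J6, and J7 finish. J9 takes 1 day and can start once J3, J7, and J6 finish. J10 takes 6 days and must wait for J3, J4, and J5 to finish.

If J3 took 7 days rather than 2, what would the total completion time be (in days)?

As given, the longest chain is J5→J10 = 9+6 = 15, so the finish is 15 days.
J3 has 6 days of float (longest path through it is 9).
That remains the longest chain; total 15 days.

15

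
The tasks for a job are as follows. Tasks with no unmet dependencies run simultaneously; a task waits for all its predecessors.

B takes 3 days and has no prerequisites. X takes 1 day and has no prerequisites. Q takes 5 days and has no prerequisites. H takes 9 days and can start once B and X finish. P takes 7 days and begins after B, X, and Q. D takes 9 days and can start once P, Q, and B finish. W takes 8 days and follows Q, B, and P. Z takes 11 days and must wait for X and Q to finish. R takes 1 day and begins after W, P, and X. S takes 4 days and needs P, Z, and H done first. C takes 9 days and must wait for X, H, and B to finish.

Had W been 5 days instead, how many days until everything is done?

Critical path before the change: Q→P→W→R = 5+7+8+1 = 21 giving 21 days.
Since W is critical, the -3 change carries straight to that chain (now 18 days).
The binding chain switches to B→H→C = 3+9+9 = 21; finish 21 days.

21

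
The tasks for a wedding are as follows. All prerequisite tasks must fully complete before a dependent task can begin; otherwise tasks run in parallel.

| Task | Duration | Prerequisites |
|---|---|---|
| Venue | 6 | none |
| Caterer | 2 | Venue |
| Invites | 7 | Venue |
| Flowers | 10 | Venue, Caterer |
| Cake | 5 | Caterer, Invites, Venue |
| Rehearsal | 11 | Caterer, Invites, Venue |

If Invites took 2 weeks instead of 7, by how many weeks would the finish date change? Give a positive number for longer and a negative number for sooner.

Baseline: Venue→Invites→Rehearsal = 6+7+11 = 24 → 24 weeks.
Invites is on the critical path; changing it to 2 makes that path 19 weeks.
The binding chain switches to Venue→Caterer→Rehearsal = 6+2+11 = 19; finish 19 weeks.
Change in finish: 19 − 24 = -5 weeks.

-5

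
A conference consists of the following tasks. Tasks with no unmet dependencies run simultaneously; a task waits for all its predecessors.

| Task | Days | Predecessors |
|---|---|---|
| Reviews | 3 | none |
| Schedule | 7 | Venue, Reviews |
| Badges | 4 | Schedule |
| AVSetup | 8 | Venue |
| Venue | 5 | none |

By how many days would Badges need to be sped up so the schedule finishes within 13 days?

3

Current finish: 16 days; target: 13.
Badges is on every critical path, so each day cut from Badges cuts the finish by one (this holds down to a finish of 13).
Need 16 − 13 = 3 days off Badges → Badges becomes 1 day, finish becomes 13.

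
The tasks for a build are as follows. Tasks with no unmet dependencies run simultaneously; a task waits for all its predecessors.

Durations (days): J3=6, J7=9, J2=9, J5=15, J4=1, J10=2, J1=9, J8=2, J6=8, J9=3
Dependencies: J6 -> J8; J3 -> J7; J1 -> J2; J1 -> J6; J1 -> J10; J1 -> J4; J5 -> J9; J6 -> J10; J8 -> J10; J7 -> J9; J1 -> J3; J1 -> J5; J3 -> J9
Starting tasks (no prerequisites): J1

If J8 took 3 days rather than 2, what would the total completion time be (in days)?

Critical path before the change: J1→J3→J7→J9 = 9+6+9+3 = 27 giving 27 days.
The longest path through J8 is only 21 days, so J8 has float 6.
No other chain overtakes it, so the finish is 27 days.

27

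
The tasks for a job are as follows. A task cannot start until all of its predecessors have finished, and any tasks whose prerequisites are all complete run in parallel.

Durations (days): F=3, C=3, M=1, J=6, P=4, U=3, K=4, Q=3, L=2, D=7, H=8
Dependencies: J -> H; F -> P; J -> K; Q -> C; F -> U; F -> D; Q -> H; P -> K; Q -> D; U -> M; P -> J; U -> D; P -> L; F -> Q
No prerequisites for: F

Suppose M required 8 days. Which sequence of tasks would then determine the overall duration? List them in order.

Baseline: F→P→J→H = 3+4+6+8 = 21 → 21 days.
M is off the critical path — its longest chain is 7 days, giving 14 of slack.
No other chain overtakes it, so the finish is 21 days.

F, P, J, H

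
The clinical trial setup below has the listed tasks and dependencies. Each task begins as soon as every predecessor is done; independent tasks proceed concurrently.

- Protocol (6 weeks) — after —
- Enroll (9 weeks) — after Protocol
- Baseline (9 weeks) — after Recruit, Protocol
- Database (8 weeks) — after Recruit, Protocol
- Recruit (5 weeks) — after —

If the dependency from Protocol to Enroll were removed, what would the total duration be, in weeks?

Before: longest chain Protocol→Baseline = 6+9 = 15, finish 15.
Without Protocol→Enroll, Enroll's earliest start moves from 6 to 0.
After: Protocol→Baseline = 6+9 = 15 → 15 weeks.

15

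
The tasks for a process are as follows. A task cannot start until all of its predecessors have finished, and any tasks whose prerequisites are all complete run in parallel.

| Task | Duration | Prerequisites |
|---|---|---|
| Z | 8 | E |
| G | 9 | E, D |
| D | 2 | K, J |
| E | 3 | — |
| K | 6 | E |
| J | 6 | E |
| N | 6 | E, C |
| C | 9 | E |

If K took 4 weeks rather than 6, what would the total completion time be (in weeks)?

The binding path is E→K→D→G = 3+6+2+9 = 20; finish at 20 weeks.
Since K is critical, the -2 change carries straight to that chain (now 18 weeks).
New critical path: E→J→D→G = 3+6+2+9 = 20 ⇒ 20 weeks.

20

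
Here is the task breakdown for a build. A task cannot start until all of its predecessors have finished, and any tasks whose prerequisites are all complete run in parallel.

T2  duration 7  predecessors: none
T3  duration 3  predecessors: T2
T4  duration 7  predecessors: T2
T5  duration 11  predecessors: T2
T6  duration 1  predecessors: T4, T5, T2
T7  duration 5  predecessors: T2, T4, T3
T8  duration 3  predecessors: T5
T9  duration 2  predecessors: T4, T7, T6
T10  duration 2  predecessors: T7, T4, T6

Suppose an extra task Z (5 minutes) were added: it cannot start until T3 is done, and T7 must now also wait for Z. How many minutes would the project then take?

22

Originally the project takes 21 minutes.
With Z inserted, T7 now waits for max(T2, T4, T3, Z).
New critical path: T2→T3→Z→T7→T9 = 7+3+5+5+2 = 22 ⇒ 22 minutes.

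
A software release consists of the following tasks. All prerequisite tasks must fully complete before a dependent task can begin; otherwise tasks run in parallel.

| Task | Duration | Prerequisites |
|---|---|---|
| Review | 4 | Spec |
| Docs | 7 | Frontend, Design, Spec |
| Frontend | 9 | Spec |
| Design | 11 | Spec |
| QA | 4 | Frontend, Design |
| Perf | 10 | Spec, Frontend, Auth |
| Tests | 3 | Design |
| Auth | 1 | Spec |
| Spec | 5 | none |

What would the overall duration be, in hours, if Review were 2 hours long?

As given, the longest chain is Spec→Frontend→Perf = 5+9+10 = 24, so the finish is 24 hours.
Review is off the critical path — its longest chain is 9 hours, giving 15 of slack.
That remains the longest chain; total 24 hours.

24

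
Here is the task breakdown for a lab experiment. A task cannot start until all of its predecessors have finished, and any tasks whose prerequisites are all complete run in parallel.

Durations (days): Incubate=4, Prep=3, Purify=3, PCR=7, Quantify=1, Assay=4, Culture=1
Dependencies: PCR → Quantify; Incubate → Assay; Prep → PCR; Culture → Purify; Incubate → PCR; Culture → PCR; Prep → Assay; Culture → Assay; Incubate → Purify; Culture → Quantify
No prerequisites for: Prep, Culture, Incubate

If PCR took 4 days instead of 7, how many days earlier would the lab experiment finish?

Actual critical path: Incubate→PCR→Quantify = 4+7+1 = 12 ⇒ 12 days.
PCR is on the critical path; changing it to 4 makes that path 9 days.
No other chain overtakes it, so the finish is 9 days.
Change in finish: 9 − 12 = -3 days.

3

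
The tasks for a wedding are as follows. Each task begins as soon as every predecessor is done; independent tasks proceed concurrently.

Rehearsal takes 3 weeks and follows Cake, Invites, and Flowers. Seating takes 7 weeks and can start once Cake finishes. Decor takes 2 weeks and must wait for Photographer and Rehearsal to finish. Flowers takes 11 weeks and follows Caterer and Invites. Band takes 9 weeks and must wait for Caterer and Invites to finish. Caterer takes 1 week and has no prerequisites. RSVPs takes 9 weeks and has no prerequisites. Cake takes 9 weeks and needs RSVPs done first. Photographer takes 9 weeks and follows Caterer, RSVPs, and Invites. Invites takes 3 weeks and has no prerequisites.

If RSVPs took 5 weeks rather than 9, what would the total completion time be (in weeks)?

Critical path before the change: RSVPs→Cake→Seating = 9+9+7 = 25 giving 25 weeks.
Since RSVPs is critical, the -4 change carries straight to that chain (now 21 weeks).
The critical path is still RSVPs→Cake→Seating; finish is now 21 weeks.

21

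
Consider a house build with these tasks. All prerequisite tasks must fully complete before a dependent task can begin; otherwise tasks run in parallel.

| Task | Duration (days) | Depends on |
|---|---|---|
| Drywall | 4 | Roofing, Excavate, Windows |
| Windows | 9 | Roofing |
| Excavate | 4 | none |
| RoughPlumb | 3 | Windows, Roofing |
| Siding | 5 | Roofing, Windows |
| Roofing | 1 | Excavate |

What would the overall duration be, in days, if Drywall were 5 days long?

19

Critical path before the change: Excavate→Roofing→Windows→Siding = 4+1+9+5 = 19 giving 19 days.
The longest path through Drywall is only 18 days, so Drywall has float 1.
The binding chain switches to Excavate→Roofing→Windows→Drywall = 4+1+9+5 = 19; finish 19 days.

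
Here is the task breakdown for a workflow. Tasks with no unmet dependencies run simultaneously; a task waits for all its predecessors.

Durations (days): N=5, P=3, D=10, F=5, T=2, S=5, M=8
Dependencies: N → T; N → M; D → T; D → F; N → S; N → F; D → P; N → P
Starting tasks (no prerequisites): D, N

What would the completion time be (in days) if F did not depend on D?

Before: longest chain D→F = 10+5 = 15, finish 15.
Without D→F, F's earliest start moves from 10 to 5.
The longest chain is now D→P = 10+3 = 13, so the workflow takes 13 days.

13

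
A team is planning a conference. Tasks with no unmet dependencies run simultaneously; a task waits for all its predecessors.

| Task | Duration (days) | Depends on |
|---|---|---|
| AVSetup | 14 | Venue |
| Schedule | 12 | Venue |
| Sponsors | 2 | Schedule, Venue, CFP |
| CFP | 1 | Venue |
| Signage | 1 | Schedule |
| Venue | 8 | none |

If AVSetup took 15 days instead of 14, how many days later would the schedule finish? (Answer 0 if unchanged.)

Actual critical path: Venue→AVSetup = 8+14 = 22 ⇒ 22 days.
AVSetup is on the critical path; changing it to 15 makes that path 23 days.
No other chain overtakes it, so the finish is 23 days.
Change in finish: 23 − 22 = +1 days.

1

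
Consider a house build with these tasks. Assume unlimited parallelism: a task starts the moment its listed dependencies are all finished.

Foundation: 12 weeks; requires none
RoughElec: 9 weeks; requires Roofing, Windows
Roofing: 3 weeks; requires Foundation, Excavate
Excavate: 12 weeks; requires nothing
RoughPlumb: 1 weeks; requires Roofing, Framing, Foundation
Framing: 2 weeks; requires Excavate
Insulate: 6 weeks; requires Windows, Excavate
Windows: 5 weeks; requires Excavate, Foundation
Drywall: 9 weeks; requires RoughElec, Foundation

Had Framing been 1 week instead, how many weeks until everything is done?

As given, the longest chain is Excavate→Windows→RoughElec→Drywall = 12+5+9+9 = 35, so the finish is 35 weeks.
Framing is off the critical path — its longest chain is 15 weeks, giving 20 of slack.
That remains the longest chain; total 35 weeks.

35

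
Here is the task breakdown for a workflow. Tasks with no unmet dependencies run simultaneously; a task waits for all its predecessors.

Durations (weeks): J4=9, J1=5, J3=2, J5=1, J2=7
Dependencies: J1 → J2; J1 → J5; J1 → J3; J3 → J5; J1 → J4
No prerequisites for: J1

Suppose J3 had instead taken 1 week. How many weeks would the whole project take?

Baseline: J1→J4 = 5+9 = 14 → 14 weeks.
J3 has 6 weeks of float (longest path through it is 8).
The critical path is still J1→J4; finish is now 14 weeks.

14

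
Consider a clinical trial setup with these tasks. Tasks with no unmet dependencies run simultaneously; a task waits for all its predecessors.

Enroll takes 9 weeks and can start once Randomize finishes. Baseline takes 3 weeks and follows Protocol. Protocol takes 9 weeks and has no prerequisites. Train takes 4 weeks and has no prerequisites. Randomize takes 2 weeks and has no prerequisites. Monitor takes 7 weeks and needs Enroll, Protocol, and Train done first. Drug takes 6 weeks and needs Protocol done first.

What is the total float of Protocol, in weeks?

2

Critical path: Randomize→Enroll→Monitor = 2+9+7 = 18, so the finish is 18 weeks.
Longest path through Protocol: 16 weeks (earliest finish 9, latest finish 11).
Float = 18 − 16 = 2.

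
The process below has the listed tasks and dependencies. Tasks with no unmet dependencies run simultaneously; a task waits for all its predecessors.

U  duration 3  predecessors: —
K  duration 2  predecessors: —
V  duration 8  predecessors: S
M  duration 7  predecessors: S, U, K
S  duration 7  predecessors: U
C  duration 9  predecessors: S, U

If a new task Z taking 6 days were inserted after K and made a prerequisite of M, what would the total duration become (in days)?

Originally the schedule takes 19 days.
With Z inserted, M now waits for max(S, U, K, Z).
New critical path: U→S→C = 3+7+9 = 19 ⇒ 19 days.

19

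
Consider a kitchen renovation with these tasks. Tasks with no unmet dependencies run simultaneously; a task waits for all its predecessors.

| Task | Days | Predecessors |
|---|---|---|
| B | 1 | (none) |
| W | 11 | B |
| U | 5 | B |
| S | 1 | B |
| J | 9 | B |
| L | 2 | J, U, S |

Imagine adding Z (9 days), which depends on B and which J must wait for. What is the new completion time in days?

21

Originally the job takes 12 days.
With Z inserted, J now waits for max(B, Z).
New critical path: B→Z→J→L = 1+9+9+2 = 21 ⇒ 21 days.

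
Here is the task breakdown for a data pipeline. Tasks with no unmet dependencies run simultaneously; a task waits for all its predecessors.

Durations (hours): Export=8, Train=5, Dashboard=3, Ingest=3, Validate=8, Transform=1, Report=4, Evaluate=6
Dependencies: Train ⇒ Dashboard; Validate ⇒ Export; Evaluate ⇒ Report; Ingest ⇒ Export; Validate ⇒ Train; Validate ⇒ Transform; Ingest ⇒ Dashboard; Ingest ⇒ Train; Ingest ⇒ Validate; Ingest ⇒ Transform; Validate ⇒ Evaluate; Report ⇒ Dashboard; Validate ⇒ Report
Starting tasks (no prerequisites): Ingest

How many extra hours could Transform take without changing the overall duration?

12

Critical path: Ingest→Validate→Evaluate→Report→Dashboard = 3+8+6+4+3 = 24, so the finish is 24 hours.
The longest chain containing Transform totals 12 hours.
Slack of Transform = 23 − 11 = 12 hours.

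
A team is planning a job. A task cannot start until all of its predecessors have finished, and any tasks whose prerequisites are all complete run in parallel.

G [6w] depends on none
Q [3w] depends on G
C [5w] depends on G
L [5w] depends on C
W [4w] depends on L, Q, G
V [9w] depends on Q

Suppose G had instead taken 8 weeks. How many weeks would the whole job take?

22

Actual critical path: G→C→L→W = 6+5+5+4 = 20 ⇒ 20 weeks.
G lies on that path, so at 8 weeks the path becomes 22 weeks.
That remains the longest chain; total 22 weeks.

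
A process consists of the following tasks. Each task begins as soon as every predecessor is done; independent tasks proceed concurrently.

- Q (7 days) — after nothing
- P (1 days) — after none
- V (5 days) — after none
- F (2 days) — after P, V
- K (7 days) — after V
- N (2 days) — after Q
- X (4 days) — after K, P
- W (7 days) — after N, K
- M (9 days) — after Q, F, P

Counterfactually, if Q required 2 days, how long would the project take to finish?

Baseline: V→K→W = 5+7+7 = 19 → 19 days.
Q has 3 days of float (longest path through it is 16).
No other chain overtakes it, so the finish is 19 days.

19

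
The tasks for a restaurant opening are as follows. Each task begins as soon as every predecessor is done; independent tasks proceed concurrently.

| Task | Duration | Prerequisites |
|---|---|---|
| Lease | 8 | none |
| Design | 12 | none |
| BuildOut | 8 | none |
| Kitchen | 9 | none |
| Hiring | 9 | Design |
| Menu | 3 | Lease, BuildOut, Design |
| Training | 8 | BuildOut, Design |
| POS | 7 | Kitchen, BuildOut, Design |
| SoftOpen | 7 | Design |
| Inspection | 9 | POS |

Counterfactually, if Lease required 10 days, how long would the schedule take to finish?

28

Actual critical path: Design→POS→Inspection = 12+7+9 = 28 ⇒ 28 days.
The longest path through Lease is only 11 days, so Lease has float 17.
The critical path is still Design→POS→Inspection; finish is now 28 days.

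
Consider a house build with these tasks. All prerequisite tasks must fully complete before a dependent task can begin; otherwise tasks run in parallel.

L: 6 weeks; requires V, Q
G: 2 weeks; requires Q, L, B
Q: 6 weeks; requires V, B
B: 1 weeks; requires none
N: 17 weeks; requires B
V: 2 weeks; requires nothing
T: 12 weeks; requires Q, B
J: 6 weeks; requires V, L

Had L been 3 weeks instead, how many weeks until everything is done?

20

As given, the longest chain is V→Q→L→J = 2+6+6+6 = 20, so the finish is 20 weeks.
L is on the critical path; changing it to 3 makes that path 17 weeks.
Now V→Q→T = 2+6+12 = 20 is longest, so the finish becomes 20 weeks.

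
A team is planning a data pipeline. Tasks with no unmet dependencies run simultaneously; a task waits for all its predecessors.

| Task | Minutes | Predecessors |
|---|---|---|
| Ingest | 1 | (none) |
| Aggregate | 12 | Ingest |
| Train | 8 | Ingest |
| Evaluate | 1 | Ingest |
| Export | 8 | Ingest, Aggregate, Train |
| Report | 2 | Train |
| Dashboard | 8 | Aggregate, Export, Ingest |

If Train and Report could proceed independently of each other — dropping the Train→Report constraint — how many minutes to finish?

With the dependency in place, Ingest→Aggregate→Export→Dashboard = 1+12+8+8 = 29 sets the finish at 29 minutes.
Without Train→Report, Report's earliest start moves from 9 to 0.
New critical path: Ingest→Aggregate→Export→Dashboard = 1+12+8+8 = 29 ⇒ 29 minutes.

29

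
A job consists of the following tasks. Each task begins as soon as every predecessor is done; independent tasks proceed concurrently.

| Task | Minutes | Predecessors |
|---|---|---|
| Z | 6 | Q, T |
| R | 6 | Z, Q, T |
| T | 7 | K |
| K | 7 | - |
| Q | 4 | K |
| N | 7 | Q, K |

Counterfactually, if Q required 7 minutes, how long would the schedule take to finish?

Critical path before the change: K→T→Z→R = 7+7+6+6 = 26 giving 26 minutes.
Q has 3 minutes of float (longest path through it is 23).
No other chain overtakes it, so the finish is 26 minutes.

26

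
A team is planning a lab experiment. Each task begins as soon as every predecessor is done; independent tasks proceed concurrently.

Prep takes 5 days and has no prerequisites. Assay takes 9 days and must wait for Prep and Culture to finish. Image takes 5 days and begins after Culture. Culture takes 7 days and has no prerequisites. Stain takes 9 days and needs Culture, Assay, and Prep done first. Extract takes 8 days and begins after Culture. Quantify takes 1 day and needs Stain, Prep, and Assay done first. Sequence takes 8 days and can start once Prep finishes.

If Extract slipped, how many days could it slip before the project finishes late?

Culture→Assay→Stain→Quantify = 7+9+9+1 = 26 sets the makespan at 26 days.
The longest chain containing Extract totals 15 days.
Float = 26 − 15 = 11.

11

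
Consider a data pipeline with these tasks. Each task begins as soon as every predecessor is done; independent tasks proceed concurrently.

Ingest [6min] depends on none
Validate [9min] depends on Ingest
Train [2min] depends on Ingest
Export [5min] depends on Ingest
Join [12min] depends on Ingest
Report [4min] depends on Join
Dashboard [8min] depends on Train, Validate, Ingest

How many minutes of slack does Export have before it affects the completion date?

12

Ingest→Validate→Dashboard = 6+9+8 = 23 sets the makespan at 23 minutes.
Export finishes as early as 11 and must finish by 23.
Slack of Export = 18 − 6 = 12 minutes.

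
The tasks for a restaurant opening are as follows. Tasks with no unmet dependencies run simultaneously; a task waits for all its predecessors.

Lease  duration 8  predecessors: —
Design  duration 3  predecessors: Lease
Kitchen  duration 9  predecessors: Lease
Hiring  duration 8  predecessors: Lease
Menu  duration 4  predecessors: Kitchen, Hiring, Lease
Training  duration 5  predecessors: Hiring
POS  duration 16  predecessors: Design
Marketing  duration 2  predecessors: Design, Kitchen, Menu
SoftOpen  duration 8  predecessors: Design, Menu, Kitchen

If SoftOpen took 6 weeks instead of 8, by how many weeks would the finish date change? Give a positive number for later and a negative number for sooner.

Actual critical path: Lease→Kitchen→Menu→SoftOpen = 8+9+4+8 = 29 ⇒ 29 weeks.
SoftOpen is on the critical path; changing it to 6 makes that path 27 weeks.
The binding chain switches to Lease→Design→POS = 8+3+16 = 27; finish 27 weeks.
Change in finish: 27 − 29 = -2 weeks.

-2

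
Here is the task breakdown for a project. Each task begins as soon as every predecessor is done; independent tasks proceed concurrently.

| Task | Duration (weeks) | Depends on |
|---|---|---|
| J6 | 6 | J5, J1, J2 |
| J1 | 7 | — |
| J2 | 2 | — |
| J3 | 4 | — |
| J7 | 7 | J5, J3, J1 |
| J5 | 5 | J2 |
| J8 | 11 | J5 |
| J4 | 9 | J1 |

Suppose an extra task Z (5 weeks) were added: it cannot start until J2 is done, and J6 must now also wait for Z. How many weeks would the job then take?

Originally the job takes 18 weeks.
With Z inserted, J6 now waits for max(J5, J1, J2, Z).
New critical path: J2→J5→J8 = 2+5+11 = 18 ⇒ 18 weeks.

18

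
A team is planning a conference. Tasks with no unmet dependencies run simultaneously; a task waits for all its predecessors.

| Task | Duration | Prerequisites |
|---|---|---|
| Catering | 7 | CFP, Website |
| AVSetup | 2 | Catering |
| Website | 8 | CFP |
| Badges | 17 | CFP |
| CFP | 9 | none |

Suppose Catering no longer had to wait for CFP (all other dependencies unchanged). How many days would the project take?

26

Original critical path: CFP→Website→Catering→AVSetup = 9+8+7+2 = 26 ⇒ 26 days.
Dropping CFP→Catering doesn't change Catering's earliest start (17); another predecessor still binds.
The longest chain is now CFP→Website→Catering→AVSetup = 9+8+7+2 = 26, so the project takes 26 days.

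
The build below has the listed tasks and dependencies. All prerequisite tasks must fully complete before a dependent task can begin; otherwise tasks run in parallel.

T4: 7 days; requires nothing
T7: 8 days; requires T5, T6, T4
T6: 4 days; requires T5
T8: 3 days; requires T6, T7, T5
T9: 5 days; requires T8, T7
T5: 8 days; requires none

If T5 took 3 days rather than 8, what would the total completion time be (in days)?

Baseline: T5→T6→T7→T8→T9 = 8+4+8+3+5 = 28 → 28 days.
T5 is on the critical path; changing it to 3 makes that path 23 days.
New critical path: T4→T7→T8→T9 = 7+8+3+5 = 23 ⇒ 23 days.

23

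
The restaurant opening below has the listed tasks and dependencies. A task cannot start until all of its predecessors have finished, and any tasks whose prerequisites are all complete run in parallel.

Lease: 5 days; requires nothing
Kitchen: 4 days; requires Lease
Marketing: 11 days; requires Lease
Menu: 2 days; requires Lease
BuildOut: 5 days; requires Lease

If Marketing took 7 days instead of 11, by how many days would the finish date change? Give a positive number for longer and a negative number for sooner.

Actual critical path: Lease→Marketing = 5+11 = 16 ⇒ 16 days.
Since Marketing is critical, the -4 change carries straight to that chain (now 12 days).
No other chain overtakes it, so the finish is 12 days.
Change in finish: 12 − 16 = -4 days.

-4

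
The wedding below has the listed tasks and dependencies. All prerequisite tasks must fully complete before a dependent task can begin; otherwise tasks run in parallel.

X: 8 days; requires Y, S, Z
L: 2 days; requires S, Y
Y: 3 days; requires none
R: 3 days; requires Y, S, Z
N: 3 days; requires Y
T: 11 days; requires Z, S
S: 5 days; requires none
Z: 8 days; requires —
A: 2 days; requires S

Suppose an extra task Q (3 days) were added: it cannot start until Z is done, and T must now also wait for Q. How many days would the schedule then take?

22

Originally the schedule takes 19 days.
With Q inserted, T now waits for max(Z, S, Q).
New critical path: Z→Q→T = 8+3+11 = 22 ⇒ 22 days.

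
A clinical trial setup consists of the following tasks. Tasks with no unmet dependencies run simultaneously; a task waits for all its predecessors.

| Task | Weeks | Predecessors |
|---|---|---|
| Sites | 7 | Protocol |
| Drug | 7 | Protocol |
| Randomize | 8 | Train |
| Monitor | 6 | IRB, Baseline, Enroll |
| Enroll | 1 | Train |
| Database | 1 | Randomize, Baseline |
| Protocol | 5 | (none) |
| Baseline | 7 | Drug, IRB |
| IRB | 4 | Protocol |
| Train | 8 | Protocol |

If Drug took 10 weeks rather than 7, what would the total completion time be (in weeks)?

28

Actual critical path: Protocol→Drug→Baseline→Monitor = 5+7+7+6 = 25 ⇒ 25 weeks.
Since Drug is critical, the +3 change carries straight to that chain (now 28 weeks).
The critical path is still Protocol→Drug→Baseline→Monitor; finish is now 28 weeks.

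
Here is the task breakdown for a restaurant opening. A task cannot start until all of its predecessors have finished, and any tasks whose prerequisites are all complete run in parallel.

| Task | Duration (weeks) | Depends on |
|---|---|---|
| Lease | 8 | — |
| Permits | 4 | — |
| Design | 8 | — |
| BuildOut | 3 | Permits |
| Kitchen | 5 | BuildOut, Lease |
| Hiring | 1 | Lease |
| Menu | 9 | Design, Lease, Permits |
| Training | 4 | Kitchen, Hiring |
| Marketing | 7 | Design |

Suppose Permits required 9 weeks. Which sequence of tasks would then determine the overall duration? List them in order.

Permits, BuildOut, Kitchen, Training

Critical path before the change: Lease→Kitchen→Training = 8+5+4 = 17 giving 17 weeks.
The longest path through Permits is only 16 weeks, so Permits has float 1.
Now Permits→BuildOut→Kitchen→Training = 9+3+5+4 = 21 is longest, so the finish becomes 21 weeks.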